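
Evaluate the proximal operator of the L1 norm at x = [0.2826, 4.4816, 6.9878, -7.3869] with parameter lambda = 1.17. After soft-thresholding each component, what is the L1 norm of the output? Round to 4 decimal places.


Soft-thresholding with lambda = 1.17:
prox(0.2826) = sign(0.2826)*max(|0.2826| - 1.17, 0) = 0.0
prox(4.4816) = sign(4.4816)*max(|4.4816| - 1.17, 0) = 3.3116
prox(6.9878) = sign(6.9878)*max(|6.9878| - 1.17, 0) = 5.8178
prox(-7.3869) = sign(-7.3869)*max(|-7.3869| - 1.17, 0) = -6.2169
prox(x) = [0.0, 3.3116, 5.8178, -6.2169]
||prox(x)||_1 = 0.0 + 3.3116 + 5.8178 + 6.2169 = 15.3463


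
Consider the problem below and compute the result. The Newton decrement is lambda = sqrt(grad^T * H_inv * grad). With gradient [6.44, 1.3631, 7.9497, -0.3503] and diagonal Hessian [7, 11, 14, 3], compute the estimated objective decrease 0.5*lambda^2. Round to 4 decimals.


Step 1: H is diagonal, so H^(-1) * g = [0.92, 0.1239, 0.5678, -0.1168].
Step 2: g^T H^(-1) g = sum_i g_i^2 / H_ii
  = (6.44)^2/7 + (1.3631)^2/11 + (7.9497)^2/14 + (-0.3503)^2/3
  = 5.9248 + 0.1689 + 4.5141 + 0.0409 = 10.6487
Step 3: Objective decrease = 0.5 * g^T H^(-1) g = 5.3244


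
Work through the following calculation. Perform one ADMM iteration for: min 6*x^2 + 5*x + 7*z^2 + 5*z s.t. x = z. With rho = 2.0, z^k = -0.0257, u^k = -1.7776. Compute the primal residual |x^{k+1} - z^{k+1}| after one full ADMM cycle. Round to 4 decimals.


ADMM iteration with rho = 2.0, z^k = -0.0257, u^k = -1.7776
Step 1: x-update.
Minimize 6*x^2 + 5*x + (2.0/2)*(x + 0.0257 - 1.7776)^2
FOC: (2*6 + 2.0)*x = -5 + 2.0*(-0.0257 + 1.7776)
x^{k+1} = -0.1069
Step 2: z-update.
Minimize 7*z^2 + 5*z + (2.0/2)*(-0.1069 - z - 1.7776)^2
FOC: (2*7 + 2.0)*z = -5 + 2.0*(-0.1069 - 1.7776)
z^{k+1} = -0.5481
Step 3: u-update.
u^{k+1} = -1.7776 - 0.1069 + 0.5481 = -1.3364
Step 4: Primal residual = |-0.1069 + 0.5481| = 0.4412


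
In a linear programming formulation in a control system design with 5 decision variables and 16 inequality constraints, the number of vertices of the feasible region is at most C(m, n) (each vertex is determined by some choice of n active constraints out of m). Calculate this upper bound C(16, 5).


Each vertex corresponds to some choice of n active constraints out of m, so the number of vertices is at most C(m, n) = m! / (n!(m-n)!).
m = 16, n = 5
Numerator: 16 * 15 * 14 * 13 * 12
Denominator: 5! = 120
C(16, 5) = 4368


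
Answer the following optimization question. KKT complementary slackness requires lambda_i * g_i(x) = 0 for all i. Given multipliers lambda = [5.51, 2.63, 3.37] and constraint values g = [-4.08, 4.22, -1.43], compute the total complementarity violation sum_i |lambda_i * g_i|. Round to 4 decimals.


KKT complementary slackness check:
lambda_1 * g_1 = 5.51 * -4.08 = -22.4808
lambda_2 * g_2 = 2.63 * 4.22 = 11.0986
lambda_3 * g_3 = 3.37 * -1.43 = -4.8191
Total violation = 22.4808 + 11.0986 + 4.8191 = 38.3985


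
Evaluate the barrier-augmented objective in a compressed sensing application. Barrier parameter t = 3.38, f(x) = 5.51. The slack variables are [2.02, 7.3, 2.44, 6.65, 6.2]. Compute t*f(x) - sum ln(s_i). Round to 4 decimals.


Step 1: Compute log-barrier.
ln values: [0.7031, 1.9879, 0.892, 1.8946, 1.8245]
phi = -(0.7031 + 1.9879 + 0.892 + 1.8946 + 1.8245) = -7.3021
Step 2: Compute augmented objective.
t*f(x) = 3.38*5.51 = 18.6238
Total = 18.6238 - 7.3021 = 11.3217


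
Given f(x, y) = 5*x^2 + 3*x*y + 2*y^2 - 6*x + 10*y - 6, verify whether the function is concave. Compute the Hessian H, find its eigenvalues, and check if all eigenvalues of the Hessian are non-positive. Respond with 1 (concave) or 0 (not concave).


The Hessian of f(x,y) = 5*x^2 + 3*x*y + 2*y^2 - 6*x + 10*y - 6 is:
H = [[10, 3], [3, 4]]
Trace = 10 + 4 = 14
Determinant = 10*4 - (3)^2 = 31
Discriminant = (14)^2 - 4*31 = 72.0
Eigenvalues: lambda_1 = 2.7574, lambda_2 = 11.2426
The function is not concave.

0


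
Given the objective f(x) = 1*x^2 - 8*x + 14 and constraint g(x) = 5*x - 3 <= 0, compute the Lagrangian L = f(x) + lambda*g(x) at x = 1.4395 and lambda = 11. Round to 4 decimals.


Step 1: Evaluate f(x).
f(1.4395) = 1*1.4395^2 - 8*1.4395 + 14 = 4.5562
Step 2: Evaluate g(x).
g(1.4395) = 5*1.4395 - 3 = 4.1975
Step 3: Compute Lagrangian.
L = 4.5562 + 11*4.1975 = 50.7287


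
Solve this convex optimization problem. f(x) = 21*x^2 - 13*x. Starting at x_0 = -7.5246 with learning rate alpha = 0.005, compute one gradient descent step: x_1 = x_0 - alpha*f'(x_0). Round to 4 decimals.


We compute the gradient at x_0 and apply the update.
f'(x) = 42*x - 13
f'(-7.5246) = 42*-7.5246 - 13 = -329.0332
x_1 = -7.5246 - 0.005*-329.0332 = -5.8794


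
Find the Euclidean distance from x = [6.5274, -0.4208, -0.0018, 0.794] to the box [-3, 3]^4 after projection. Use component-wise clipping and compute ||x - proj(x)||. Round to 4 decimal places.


Project each component onto [-3, 3].
clip(6.5274) = 3.0, clip(-0.4208) = -0.4208, clip(-0.0018) = -0.0018, clip(0.794) = 0.794
Projection = [3.0, -0.4208, -0.0018, 0.794]
Squared diffs: [12.4426, 0.0, 0.0, 0.0]
Distance = sqrt(12.4426) = 3.5274


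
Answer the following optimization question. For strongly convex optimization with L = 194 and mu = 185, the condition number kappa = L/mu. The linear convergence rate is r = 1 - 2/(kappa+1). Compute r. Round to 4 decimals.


Step 1: Compute the condition number.
kappa = L/mu = 194/185 = 1.0486
Step 2: Compute the convergence rate.
r = 1 - 2/(kappa + 1) = 1 - 2*mu/(L + mu) = (L - mu)/(L + mu) = 9/379 = 0.0237


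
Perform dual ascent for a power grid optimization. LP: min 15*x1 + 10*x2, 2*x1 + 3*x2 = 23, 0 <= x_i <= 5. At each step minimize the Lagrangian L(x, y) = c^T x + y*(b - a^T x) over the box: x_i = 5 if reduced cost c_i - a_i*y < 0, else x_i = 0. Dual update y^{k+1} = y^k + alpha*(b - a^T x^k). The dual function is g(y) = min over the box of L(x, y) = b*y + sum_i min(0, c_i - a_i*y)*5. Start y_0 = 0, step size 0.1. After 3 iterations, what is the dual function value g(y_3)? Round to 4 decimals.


Dual ascent for LP: min 15*x1 + 10*x2, 2*x1 + 3*x2 = 23, 0 <= x_i <= 5
Step 1: y^k = 0.0, reduced costs: (15.0, 10.0)
  x^k = (0.0, 0.0), subgradient = b - a^T x = 23.0
  y^{k+1} = 0.0 + 0.1*23.0 = 2.3
Step 2: y^k = 2.3, reduced costs: (10.4, 3.1)
  x^k = (0.0, 0.0), subgradient = b - a^T x = 23.0
  y^{k+1} = 2.3 + 0.1*23.0 = 4.6
Step 3: y^k = 4.6, reduced costs: (5.8, -3.8)
  x^k = (0.0, 5.0), subgradient = b - a^T x = 8.0
  y^{k+1} = 4.6 + 0.1*8.0 = 5.4
Dual objective at y_3 = 5.4: reduced costs (4.2, -6.2), box minimizer x = (0.0, 5.0)
g(y_3) = b*y + (c1 - a1*y)*x1 + (c2 - a2*y)*x2 = 23*5.4 + 4.2*0.0 + (-6.2)*5.0 = 124.2 + 0.0 - 31.0 = 93.2


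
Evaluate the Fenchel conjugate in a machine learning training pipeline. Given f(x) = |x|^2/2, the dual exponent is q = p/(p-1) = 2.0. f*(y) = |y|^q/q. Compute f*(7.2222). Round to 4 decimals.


The conjugate exponent q satisfies 1/p + 1/q = 1.
p = 2, so q = 2/(2 - 1) = 2.0
|y|^q = 7.2222^2.0 = 52.1602
f*(7.2222) = 52.1602 / 2.0 = 26.0801


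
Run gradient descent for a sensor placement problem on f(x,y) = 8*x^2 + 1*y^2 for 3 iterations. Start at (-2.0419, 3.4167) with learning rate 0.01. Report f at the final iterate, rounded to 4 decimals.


Gradient descent on f(x,y) = 8*x^2 + 1*y^2.
Starting point: (-2.0419, 3.4167), alpha = 0.01
Step 1: grad_x = 2*8*-2.0419 = -32.6704, grad_y = 2*1*3.4167 = 6.8334
  x_1 = -2.0419 - 0.01*-32.6704 = -1.7152
  y_1 = 3.4167 - 0.01*6.8334 = 3.3484
Step 2: grad_x = 2*8*-1.7152 = -27.4431, grad_y = 2*1*3.3484 = 6.6967
  x_2 = -1.7152 - 0.01*-27.4431 = -1.4408
  y_2 = 3.3484 - 0.01*6.6967 = 3.2814
Step 3: grad_x = 2*8*-1.4408 = -23.0522, grad_y = 2*1*3.2814 = 6.5628
  x_3 = -1.4408 - 0.01*-23.0522 = -1.2102
  y_3 = 3.2814 - 0.01*6.5628 = 3.2158
f(-1.2102, 3.2158) = 8*(-1.2102)^2 + 1*3.2158^2 = 22.0587


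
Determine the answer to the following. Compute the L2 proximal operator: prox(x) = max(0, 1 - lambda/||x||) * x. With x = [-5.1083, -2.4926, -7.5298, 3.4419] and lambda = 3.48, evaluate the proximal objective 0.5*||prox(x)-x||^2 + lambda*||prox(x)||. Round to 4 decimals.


Step 1: Compute ||x||.
||x|| = 10.0425
Step 2: Compute scaling factor.
scale = max(0, 1 - 3.48/10.0425) = 0.6535
Step 3: prox(x) = [-3.3381, -1.6288, -4.9205, 2.2492]
||prox(x)|| = 6.5625
Step 4: Proximal objective.
0.5*||prox-x||^2 = 6.0552
lambda*||prox|| = 22.8375
Total = 28.8928


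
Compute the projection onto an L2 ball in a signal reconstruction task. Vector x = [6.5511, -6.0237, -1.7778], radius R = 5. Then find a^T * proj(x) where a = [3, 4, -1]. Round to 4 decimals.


Step 1: Compute ||x|| (intermediates to 6 decimals).
||x|| = sqrt(6.5511^2 + (-6.0237)^2 + (-1.7778)^2) = 9.075376
Step 2: Project.
Since ||x|| > R, scale = R/||x|| = 5/9.075376 = 0.550941, proj(x) = scale * x
proj(x) = [3.60927, -3.318703, -0.979463]
Step 3: Dot product.
a^T * proj(x) = 3*3.60927 + 4*(-3.318703) - 1*(-0.979463) = -1.4675


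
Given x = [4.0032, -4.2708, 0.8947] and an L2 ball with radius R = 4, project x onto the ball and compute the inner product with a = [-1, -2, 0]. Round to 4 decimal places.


Step 1: Compute ||x|| (intermediates to 6 decimals).
||x|| = sqrt(4.0032^2 + (-4.2708)^2 + 0.8947^2) = 5.921641
Step 2: Project.
Since ||x|| > R, scale = R/||x|| = 4/5.921641 = 0.675488, proj(x) = scale * x
proj(x) = [2.704114, -2.884874, 0.604359]
Step 3: Dot product.
a^T * proj(x) = -1*2.704114 - 2*(-2.884874) + 0*0.604359 = 3.0656


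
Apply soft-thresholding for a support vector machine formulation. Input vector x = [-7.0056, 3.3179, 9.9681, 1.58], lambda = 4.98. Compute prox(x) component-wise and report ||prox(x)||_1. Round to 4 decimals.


Soft-thresholding with lambda = 4.98:
prox(-7.0056) = sign(-7.0056)*max(|-7.0056| - 4.98, 0) = -2.0256
prox(3.3179) = sign(3.3179)*max(|3.3179| - 4.98, 0) = 0.0
prox(9.9681) = sign(9.9681)*max(|9.9681| - 4.98, 0) = 4.9881
prox(1.58) = sign(1.58)*max(|1.58| - 4.98, 0) = 0.0
prox(x) = [-2.0256, 0.0, 4.9881, 0.0]
||prox(x)||_1 = 2.0256 + 0.0 + 4.9881 + 0.0 = 7.0137


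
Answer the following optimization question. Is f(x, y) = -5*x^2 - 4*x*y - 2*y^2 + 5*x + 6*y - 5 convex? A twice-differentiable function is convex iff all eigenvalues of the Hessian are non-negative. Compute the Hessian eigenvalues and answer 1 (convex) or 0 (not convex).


The Hessian of f(x,y) = -5*x^2 - 4*x*y - 2*y^2 + 5*x + 6*y - 5 is:
H = [[-10, -4], [-4, -4]]
Trace = -10 - 4 = -14
Determinant = -10*-4 - (-4)^2 = 24
Discriminant = (-14)^2 - 4*24 = 100.0
Eigenvalues: lambda_1 = -12.0, lambda_2 = -2.0
The function is not convex.

0


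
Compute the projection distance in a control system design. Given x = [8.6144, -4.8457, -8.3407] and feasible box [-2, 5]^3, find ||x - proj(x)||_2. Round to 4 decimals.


Project each component onto [-2, 5].
clip(8.6144) = 5.0, clip(-4.8457) = -2.0, clip(-8.3407) = -2.0
Projection = [5.0, -2.0, -2.0]
Squared diffs: [13.0639, 8.098, 40.2045]
Distance = sqrt(61.3664) = 7.8337


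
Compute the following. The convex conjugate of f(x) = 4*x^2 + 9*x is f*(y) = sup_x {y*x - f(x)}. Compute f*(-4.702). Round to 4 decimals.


f*(y) = sup_x {y*x - a*x^2 - b*x} = sup_x {(y-b)*x - a*x^2}
FOC: (y - b) - 2a*x = 0 => x* = (y - b)/(2a)
x* = (-4.702 - 9)/(2*4) = -1.7128
f*(-4.702) = (y-b)^2/(4a) = (-4.702 - 9)^2/(4*4)
= 187.7448/16 = 11.7341


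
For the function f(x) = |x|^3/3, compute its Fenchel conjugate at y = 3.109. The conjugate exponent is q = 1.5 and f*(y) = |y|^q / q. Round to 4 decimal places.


The conjugate exponent q satisfies 1/p + 1/q = 1.
p = 3, so q = 3/(3 - 1) = 1.5
|y|^q = 3.109^1.5 = 5.4819
f*(3.109) = 5.4819 / 1.5 = 3.6546


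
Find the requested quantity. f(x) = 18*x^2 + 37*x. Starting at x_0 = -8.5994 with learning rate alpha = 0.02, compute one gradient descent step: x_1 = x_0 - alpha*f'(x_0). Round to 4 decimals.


We compute the gradient at x_0 and apply the update.
f'(x) = 36*x + 37
f'(-8.5994) = 36*-8.5994 + 37 = -272.5784
x_1 = -8.5994 - 0.02*-272.5784 = -3.1478


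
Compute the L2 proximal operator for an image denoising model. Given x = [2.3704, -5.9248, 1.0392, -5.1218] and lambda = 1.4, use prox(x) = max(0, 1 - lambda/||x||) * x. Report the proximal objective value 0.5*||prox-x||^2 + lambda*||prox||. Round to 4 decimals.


Step 1: Compute ||x||.
||x|| = 8.2483
Step 2: Compute scaling factor.
scale = max(0, 1 - 1.4/8.2483) = 0.8303
Step 3: prox(x) = [1.9681, -4.9192, 0.8628, -4.2525]
||prox(x)|| = 6.8483
Step 4: Proximal objective.
0.5*||prox-x||^2 = 0.98
lambda*||prox|| = 9.5876
Total = 10.5677


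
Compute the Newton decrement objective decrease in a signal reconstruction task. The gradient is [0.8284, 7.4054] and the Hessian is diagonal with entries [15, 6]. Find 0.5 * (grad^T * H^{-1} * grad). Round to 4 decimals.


Step 1: H is diagonal, so H^(-1) * g = [0.0552, 1.2342].
Step 2: g^T H^(-1) g = sum_i g_i^2 / H_ii
  = (0.8284)^2/15 + (7.4054)^2/6
  = 0.0457 + 9.14 = 9.1857
Step 3: Objective decrease = 0.5 * g^T H^(-1) g = 4.5929


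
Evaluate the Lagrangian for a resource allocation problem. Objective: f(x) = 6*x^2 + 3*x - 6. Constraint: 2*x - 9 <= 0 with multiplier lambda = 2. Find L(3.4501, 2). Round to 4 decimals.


Step 1: Evaluate f(x).
f(3.4501) = 6*3.4501^2 + 3*3.4501 - 6 = 75.7694
Step 2: Evaluate g(x).
g(3.4501) = 2*3.4501 - 9 = -2.0998
Step 3: Compute Lagrangian.
L = 75.7694 + 2*-2.0998 = 71.5698


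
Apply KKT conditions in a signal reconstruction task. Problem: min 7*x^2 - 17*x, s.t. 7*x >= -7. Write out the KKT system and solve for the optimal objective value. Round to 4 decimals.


Step 1: Try lambda = 0 (constraint inactive).
Stationarity: 2*7*x - 17 = 0
x* = 17/(2*7) = 17/14 = 1.2143 (rounded; the exact value 17/14 is used below)
Check constraint: 7*1.2143 = 8.5001 >= -7 -- satisfied.
Step 2: Compute optimal value.
f(x*) = 7*(17/14)^2 - 17*(17/14) = -10.3214


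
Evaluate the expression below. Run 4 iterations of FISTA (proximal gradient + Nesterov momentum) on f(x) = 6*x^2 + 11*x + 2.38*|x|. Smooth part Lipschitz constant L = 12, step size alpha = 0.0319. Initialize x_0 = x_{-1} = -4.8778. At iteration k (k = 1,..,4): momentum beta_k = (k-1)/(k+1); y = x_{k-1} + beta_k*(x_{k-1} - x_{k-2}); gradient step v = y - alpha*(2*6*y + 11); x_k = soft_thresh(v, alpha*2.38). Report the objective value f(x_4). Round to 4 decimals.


FISTA on f(x) = 6*x^2 + 11*x + 2.38*|x|
L = 12, alpha = 0.0319
Iteration 1: beta = 0.0, y = -4.8778 + 0.0*(-4.8778 + 4.8778) = -4.8778
  grad(y) = -47.5336, v = y - alpha*grad = -3.3615
  prox(v) = soft_thresh(-3.3615, 0.0759) = -3.2856
Iteration 2: beta = 0.3333, y = -3.2856 + 0.3333*(-3.2856 + 4.8778) = -2.7548
  grad(y) = -22.0577, v = y - alpha*grad = -2.0512
  prox(v) = soft_thresh(-2.0512, 0.0759) = -1.9752
Iteration 3: beta = 0.5, y = -1.9752 + 0.5*(-1.9752 + 3.2856) = -1.3201
  grad(y) = -4.8411, v = y - alpha*grad = -1.1657
  prox(v) = soft_thresh(-1.1657, 0.0759) = -1.0897
Iteration 4: beta = 0.6, y = -1.0897 + 0.6*(-1.0897 + 1.9752) = -0.5584
  grad(y) = 4.2988, v = y - alpha*grad = -0.6956
  prox(v) = soft_thresh(-0.6956, 0.0759) = -0.6196
f(x_4) = 6*(-0.6196)^2 + 11*(-0.6196) + 2.38*|-0.6196| = -3.0376


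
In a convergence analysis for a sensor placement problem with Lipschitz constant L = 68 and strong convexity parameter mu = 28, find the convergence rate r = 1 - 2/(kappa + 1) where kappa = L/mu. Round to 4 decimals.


Step 1: Compute the condition number.
kappa = L/mu = 68/28 = 2.4286
Step 2: Compute the convergence rate.
r = 1 - 2/(kappa + 1) = 1 - 2*mu/(L + mu) = (L - mu)/(L + mu) = 40/96 = 0.4167


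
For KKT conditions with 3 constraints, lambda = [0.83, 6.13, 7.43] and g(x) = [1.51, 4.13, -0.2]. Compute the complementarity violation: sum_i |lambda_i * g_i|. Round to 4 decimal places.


KKT complementary slackness check:
lambda_1 * g_1 = 0.83 * 1.51 = 1.2533
lambda_2 * g_2 = 6.13 * 4.13 = 25.3169
lambda_3 * g_3 = 7.43 * -0.2 = -1.486
Total violation = 1.2533 + 25.3169 + 1.486 = 28.0562


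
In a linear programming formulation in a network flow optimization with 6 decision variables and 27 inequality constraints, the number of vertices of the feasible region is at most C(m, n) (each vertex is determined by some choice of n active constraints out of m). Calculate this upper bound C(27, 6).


Each vertex corresponds to some choice of n active constraints out of m, so the number of vertices is at most C(m, n) = m! / (n!(m-n)!).
m = 27, n = 6
Numerator: 27 * 26 * 25 * 24 * 23 * 22
Denominator: 6! = 720
C(27, 6) = 296010


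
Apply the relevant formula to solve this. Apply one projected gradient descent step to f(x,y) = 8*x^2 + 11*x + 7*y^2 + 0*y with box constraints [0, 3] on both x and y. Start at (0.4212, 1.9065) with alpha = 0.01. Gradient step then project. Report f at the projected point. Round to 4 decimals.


Step 1: Compute gradient at (0.4212, 1.9065).
grad_x = 2*8*0.4212 + 11 = 17.7392
grad_y = 2*7*1.9065 + 0 = 26.691
Step 2: Gradient step.
x_raw = 0.4212 - 0.01*17.7392 = 0.2438
y_raw = 1.9065 - 0.01*26.691 = 1.6396
Step 3: Project onto [0, 3].
x_proj = clip(0.2438) = 0.2438
y_proj = clip(1.6396) = 1.6396
Step 4: Evaluate f.
f(0.2438, 1.6396) = 21.9752


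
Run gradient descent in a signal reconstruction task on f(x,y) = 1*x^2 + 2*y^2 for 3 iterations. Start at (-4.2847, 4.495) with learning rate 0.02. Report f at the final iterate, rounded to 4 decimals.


Gradient descent on f(x,y) = 1*x^2 + 2*y^2.
Starting point: (-4.2847, 4.495), alpha = 0.02
Step 1: grad_x = 2*1*-4.2847 = -8.5694, grad_y = 2*2*4.495 = 17.98
  x_1 = -4.2847 - 0.02*-8.5694 = -4.1133
  y_1 = 4.495 - 0.02*17.98 = 4.1354
Step 2: grad_x = 2*1*-4.1133 = -8.2266, grad_y = 2*2*4.1354 = 16.5416
  x_2 = -4.1133 - 0.02*-8.2266 = -3.9488
  y_2 = 4.1354 - 0.02*16.5416 = 3.8046
Step 3: grad_x = 2*1*-3.9488 = -7.8976, grad_y = 2*2*3.8046 = 15.2183
  x_3 = -3.9488 - 0.02*-7.8976 = -3.7908
  y_3 = 3.8046 - 0.02*15.2183 = 3.5002
f(-3.7908, 3.5002) = 1*(-3.7908)^2 + 2*3.5002^2 = 38.8732


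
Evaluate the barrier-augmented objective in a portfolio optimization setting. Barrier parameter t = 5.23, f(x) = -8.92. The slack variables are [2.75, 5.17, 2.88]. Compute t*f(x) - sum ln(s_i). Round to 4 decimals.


Step 1: Compute log-barrier.
ln values: [1.0116, 1.6429, 1.0578]
phi = -(1.0116 + 1.6429 + 1.0578) = -3.7123
Step 2: Compute augmented objective.
t*f(x) = 5.23*-8.92 = -46.6516
Total = -46.6516 - 3.7123 = -50.3639


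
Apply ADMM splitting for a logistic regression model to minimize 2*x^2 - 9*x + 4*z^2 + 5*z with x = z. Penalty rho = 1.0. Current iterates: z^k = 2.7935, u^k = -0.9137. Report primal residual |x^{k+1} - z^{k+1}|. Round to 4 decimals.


ADMM iteration with rho = 1.0, z^k = 2.7935, u^k = -0.9137
Step 1: x-update.
Minimize 2*x^2 - 9*x + (1.0/2)*(x - 2.7935 - 0.9137)^2
FOC: (2*2 + 1.0)*x = 9 + 1.0*(2.7935 + 0.9137)
x^{k+1} = 2.5414
Step 2: z-update.
Minimize 4*z^2 + 5*z + (1.0/2)*(2.5414 - z - 0.9137)^2
FOC: (2*4 + 1.0)*z = -5 + 1.0*(2.5414 - 0.9137)
z^{k+1} = -0.3747
Step 3: u-update.
u^{k+1} = -0.9137 + 2.5414 + 0.3747 = 2.0024
Step 4: Primal residual = |2.5414 + 0.3747| = 2.9161


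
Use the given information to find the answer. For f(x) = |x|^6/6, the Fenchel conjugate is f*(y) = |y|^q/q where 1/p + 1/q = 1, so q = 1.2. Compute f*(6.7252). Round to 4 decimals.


The conjugate exponent q satisfies 1/p + 1/q = 1.
p = 6, so q = 6/(6 - 1) = 1.2
|y|^q = 6.7252^1.2 = 9.8457
f*(6.7252) = 9.8457 / 1.2 = 8.2047


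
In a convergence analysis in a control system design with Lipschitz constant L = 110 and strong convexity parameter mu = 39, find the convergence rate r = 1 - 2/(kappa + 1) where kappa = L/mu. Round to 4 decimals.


Step 1: Compute the condition number.
kappa = L/mu = 110/39 = 2.8205
Step 2: Compute the convergence rate.
r = 1 - 2/(kappa + 1) = 1 - 2*mu/(L + mu) = (L - mu)/(L + mu) = 71/149 = 0.4765


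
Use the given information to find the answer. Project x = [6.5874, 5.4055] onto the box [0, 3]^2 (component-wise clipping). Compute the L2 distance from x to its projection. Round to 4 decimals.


Project each component onto [0, 3].
clip(6.5874) = 3.0, clip(5.4055) = 3.0
Projection = [3.0, 3.0]
Squared diffs: [12.8694, 5.7864]
Distance = sqrt(18.6558) = 4.3192


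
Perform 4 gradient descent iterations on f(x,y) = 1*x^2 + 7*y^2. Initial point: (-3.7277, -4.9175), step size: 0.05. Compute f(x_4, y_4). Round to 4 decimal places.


Gradient descent on f(x,y) = 1*x^2 + 7*y^2.
Starting point: (-3.7277, -4.9175), alpha = 0.05
Step 1: grad_x = 2*1*-3.7277 = -7.4554, grad_y = 2*7*-4.9175 = -68.845
  x_1 = -3.7277 - 0.05*-7.4554 = -3.3549
  y_1 = -4.9175 - 0.05*-68.845 = -1.4753
Step 2: grad_x = 2*1*-3.3549 = -6.7099, grad_y = 2*7*-1.4753 = -20.6535
  x_2 = -3.3549 - 0.05*-6.7099 = -3.0194
  y_2 = -1.4753 - 0.05*-20.6535 = -0.4426
Step 3: grad_x = 2*1*-3.0194 = -6.0389, grad_y = 2*7*-0.4426 = -6.1961
  x_3 = -3.0194 - 0.05*-6.0389 = -2.7175
  y_3 = -0.4426 - 0.05*-6.1961 = -0.1328
Step 4: grad_x = 2*1*-2.7175 = -5.435, grad_y = 2*7*-0.1328 = -1.8588
  x_4 = -2.7175 - 0.05*-5.435 = -2.4457
  y_4 = -0.1328 - 0.05*-1.8588 = -0.0398
f(-2.4457, -0.0398) = 1*(-2.4457)^2 + 7*(-0.0398)^2 = 5.9928


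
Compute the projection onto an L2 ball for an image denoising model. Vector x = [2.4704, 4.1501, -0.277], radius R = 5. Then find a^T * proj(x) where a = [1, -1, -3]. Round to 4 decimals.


Step 1: Compute ||x|| (intermediates to 6 decimals).
||x|| = sqrt(2.4704^2 + 4.1501^2 + (-0.277)^2) = 4.837658
Step 2: Project.
Since ||x|| <= R, proj = x (no scaling needed).
proj(x) = [2.4704, 4.1501, -0.277]
Step 3: Dot product.
a^T * proj(x) = 1*2.4704 - 1*4.1501 - 3*(-0.277) = -0.8487


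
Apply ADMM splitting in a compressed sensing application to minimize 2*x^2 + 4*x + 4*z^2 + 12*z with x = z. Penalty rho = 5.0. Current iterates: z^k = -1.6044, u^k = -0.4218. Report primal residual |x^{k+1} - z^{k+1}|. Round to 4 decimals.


ADMM iteration with rho = 5.0, z^k = -1.6044, u^k = -0.4218
Step 1: x-update.
Minimize 2*x^2 + 4*x + (5.0/2)*(x + 1.6044 - 0.4218)^2
FOC: (2*2 + 5.0)*x = -4 + 5.0*(-1.6044 + 0.4218)
x^{k+1} = -1.1014
Step 2: z-update.
Minimize 4*z^2 + 12*z + (5.0/2)*(-1.1014 - z - 0.4218)^2
FOC: (2*4 + 5.0)*z = -12 + 5.0*(-1.1014 - 0.4218)
z^{k+1} = -1.5089
Step 3: u-update.
u^{k+1} = -0.4218 - 1.1014 + 1.5089 = -0.0143
Step 4: Primal residual = |-1.1014 + 1.5089| = 0.4075


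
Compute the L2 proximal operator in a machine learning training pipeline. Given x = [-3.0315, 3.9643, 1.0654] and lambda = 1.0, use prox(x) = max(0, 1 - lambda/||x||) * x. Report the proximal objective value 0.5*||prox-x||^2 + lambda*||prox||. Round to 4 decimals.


Step 1: Compute ||x||.
||x|| = 5.103
Step 2: Compute scaling factor.
scale = max(0, 1 - 1.0/5.103) = 0.804
Step 3: prox(x) = [-2.4374, 3.1874, 0.8566]
||prox(x)|| = 4.103
Step 4: Proximal objective.
0.5*||prox-x||^2 = 0.5
lambda*||prox|| = 4.103
Total = 4.603


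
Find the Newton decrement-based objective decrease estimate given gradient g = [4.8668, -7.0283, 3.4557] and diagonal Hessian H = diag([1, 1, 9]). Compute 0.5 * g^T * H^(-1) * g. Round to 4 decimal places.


Step 1: H is diagonal, so H^(-1) * g = [4.8668, -7.0283, 0.384].
Step 2: g^T H^(-1) g = sum_i g_i^2 / H_ii
  = (4.8668)^2/1 + (-7.0283)^2/1 + (3.4557)^2/9
  = 23.6857 + 49.397 + 1.3269 = 74.4096
Step 3: Objective decrease = 0.5 * g^T H^(-1) g = 37.2048


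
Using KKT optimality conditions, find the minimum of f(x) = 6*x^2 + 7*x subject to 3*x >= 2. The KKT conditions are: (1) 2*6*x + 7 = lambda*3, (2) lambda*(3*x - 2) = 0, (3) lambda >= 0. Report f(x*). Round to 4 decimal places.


Step 1: Try lambda = 0 (constraint inactive).
x_unc = -7/(2*6) = -0.5833
Check: 3*-0.5833 = -1.7499 < 2 -- violated!
Step 2: Constraint must be active: 3*x = 2
x* = 2/3 = 0.6667 (rounded; the exact value 2/3 is used below)
lambda = (2*6*(2/3) + 7)/3 = 5.0
Step 3: Compute optimal value.
f(x*) = 6*(2/3)^2 + 7*(2/3) = 7.3333


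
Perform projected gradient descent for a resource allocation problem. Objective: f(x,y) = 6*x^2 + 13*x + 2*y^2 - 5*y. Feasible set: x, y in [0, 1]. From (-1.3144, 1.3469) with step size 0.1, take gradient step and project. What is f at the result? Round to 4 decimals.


Step 1: Compute gradient at (-1.3144, 1.3469).
grad_x = 2*6*-1.3144 + 13 = -2.7728
grad_y = 2*2*1.3469 - 5 = 0.3876
Step 2: Gradient step.
x_raw = -1.3144 - 0.1*-2.7728 = -1.0371
y_raw = 1.3469 - 0.1*0.3876 = 1.3081
Step 3: Project onto [0, 1].
x_proj = clip(-1.0371) = 0.0
y_proj = clip(1.3081) = 1.0
Step 4: Evaluate f.
f(0.0, 1.0) = -3.0


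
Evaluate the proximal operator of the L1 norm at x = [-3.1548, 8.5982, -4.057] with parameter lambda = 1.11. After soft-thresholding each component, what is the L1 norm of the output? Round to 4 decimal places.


Soft-thresholding with lambda = 1.11:
prox(-3.1548) = sign(-3.1548)*max(|-3.1548| - 1.11, 0) = -2.0448
prox(8.5982) = sign(8.5982)*max(|8.5982| - 1.11, 0) = 7.4882
prox(-4.057) = sign(-4.057)*max(|-4.057| - 1.11, 0) = -2.947
prox(x) = [-2.0448, 7.4882, -2.947]
||prox(x)||_1 = 2.0448 + 7.4882 + 2.947 = 12.48


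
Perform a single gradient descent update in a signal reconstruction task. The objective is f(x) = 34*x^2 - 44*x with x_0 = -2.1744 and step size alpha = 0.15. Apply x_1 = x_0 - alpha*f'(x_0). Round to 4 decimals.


We compute the gradient at x_0 and apply the update.
f'(x) = 68*x - 44
f'(-2.1744) = 68*-2.1744 - 44 = -191.8592
x_1 = -2.1744 - 0.15*-191.8592 = 26.6045


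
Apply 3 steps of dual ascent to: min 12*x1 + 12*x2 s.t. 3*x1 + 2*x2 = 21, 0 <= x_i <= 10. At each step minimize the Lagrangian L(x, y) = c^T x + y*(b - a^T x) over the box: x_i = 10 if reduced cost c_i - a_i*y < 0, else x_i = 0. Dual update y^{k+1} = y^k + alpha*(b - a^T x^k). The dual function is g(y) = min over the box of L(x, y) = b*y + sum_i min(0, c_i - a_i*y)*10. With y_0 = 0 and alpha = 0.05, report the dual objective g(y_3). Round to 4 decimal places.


Dual ascent for LP: min 12*x1 + 12*x2, 3*x1 + 2*x2 = 21, 0 <= x_i <= 10
Step 1: y^k = 0.0, reduced costs: (12.0, 12.0)
  x^k = (0.0, 0.0), subgradient = b - a^T x = 21.0
  y^{k+1} = 0.0 + 0.05*21.0 = 1.05
Step 2: y^k = 1.05, reduced costs: (8.85, 9.9)
  x^k = (0.0, 0.0), subgradient = b - a^T x = 21.0
  y^{k+1} = 1.05 + 0.05*21.0 = 2.1
Step 3: y^k = 2.1, reduced costs: (5.7, 7.8)
  x^k = (0.0, 0.0), subgradient = b - a^T x = 21.0
  y^{k+1} = 2.1 + 0.05*21.0 = 3.15
Dual objective at y_3 = 3.15: reduced costs (2.55, 5.7), box minimizer x = (0.0, 0.0)
g(y_3) = b*y + (c1 - a1*y)*x1 + (c2 - a2*y)*x2 = 21*3.15 + 2.55*0.0 + 5.7*0.0 = 66.15 + 0.0 + 0.0 = 66.15


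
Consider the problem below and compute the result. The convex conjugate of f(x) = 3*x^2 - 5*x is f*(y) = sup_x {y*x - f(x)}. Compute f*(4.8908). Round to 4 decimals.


f*(y) = sup_x {y*x - a*x^2 - b*x} = sup_x {(y-b)*x - a*x^2}
FOC: (y - b) - 2a*x = 0 => x* = (y - b)/(2a)
x* = (4.8908 + 5)/(2*3) = 1.6485
f*(4.8908) = (y-b)^2/(4a) = (4.8908 + 5)^2/(4*3)
= 97.8279/12 = 8.1523


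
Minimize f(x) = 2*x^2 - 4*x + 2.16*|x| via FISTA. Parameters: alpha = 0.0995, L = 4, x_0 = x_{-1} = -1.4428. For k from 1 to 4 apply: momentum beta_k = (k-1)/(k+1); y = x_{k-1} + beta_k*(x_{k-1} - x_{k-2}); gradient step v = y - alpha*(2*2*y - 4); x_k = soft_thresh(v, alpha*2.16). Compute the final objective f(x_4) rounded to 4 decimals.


FISTA on f(x) = 2*x^2 - 4*x + 2.16*|x|
L = 4, alpha = 0.0995
Iteration 1: beta = 0.0, y = -1.4428 + 0.0*(-1.4428 + 1.4428) = -1.4428
  grad(y) = -9.7712, v = y - alpha*grad = -0.4706
  prox(v) = soft_thresh(-0.4706, 0.2149) = -0.2556
Iteration 2: beta = 0.3333, y = -0.2556 + 0.3333*(-0.2556 + 1.4428) = 0.1401
  grad(y) = -3.4397, v = y - alpha*grad = 0.4823
  prox(v) = soft_thresh(0.4823, 0.2149) = 0.2674
Iteration 3: beta = 0.5, y = 0.2674 + 0.5*(0.2674 + 0.2556) = 0.5289
  grad(y) = -1.8843, v = y - alpha*grad = 0.7164
  prox(v) = soft_thresh(0.7164, 0.2149) = 0.5015
Iteration 4: beta = 0.6, y = 0.5015 + 0.6*(0.5015 - 0.2674) = 0.6419
  grad(y) = -1.4322, v = y - alpha*grad = 0.7845
  prox(v) = soft_thresh(0.7845, 0.2149) = 0.5695
f(x_4) = 2*0.5695^2 - 4*0.5695 + 2.16*|0.5695| = -0.3992


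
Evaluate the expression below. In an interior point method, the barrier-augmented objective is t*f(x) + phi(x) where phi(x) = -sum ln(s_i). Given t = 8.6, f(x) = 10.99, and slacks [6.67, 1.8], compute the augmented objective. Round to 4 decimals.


Step 1: Compute log-barrier.
ln values: [1.8976, 0.5878]
phi = -(1.8976 + 0.5878) = -2.4854
Step 2: Compute augmented objective.
t*f(x) = 8.6*10.99 = 94.514
Total = 94.514 - 2.4854 = 92.0286


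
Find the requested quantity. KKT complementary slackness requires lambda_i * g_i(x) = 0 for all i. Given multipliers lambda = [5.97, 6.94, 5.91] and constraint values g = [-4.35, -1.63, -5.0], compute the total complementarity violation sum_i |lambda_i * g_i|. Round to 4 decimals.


KKT complementary slackness check:
lambda_1 * g_1 = 5.97 * -4.35 = -25.9695
lambda_2 * g_2 = 6.94 * -1.63 = -11.3122
lambda_3 * g_3 = 5.91 * -5.0 = -29.55
Total violation = 25.9695 + 11.3122 + 29.55 = 66.8317


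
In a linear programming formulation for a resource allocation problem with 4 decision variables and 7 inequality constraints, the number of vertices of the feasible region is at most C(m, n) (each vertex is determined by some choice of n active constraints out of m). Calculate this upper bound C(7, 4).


Each vertex corresponds to some choice of n active constraints out of m, so the number of vertices is at most C(m, n) = m! / (n!(m-n)!).
m = 7, n = 4
Numerator: 7 * 6 * 5 * 4
Denominator: 4! = 24
C(7, 4) = 35


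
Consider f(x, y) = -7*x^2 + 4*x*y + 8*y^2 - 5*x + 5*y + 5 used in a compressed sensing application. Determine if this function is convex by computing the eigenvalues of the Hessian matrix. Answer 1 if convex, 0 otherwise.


The Hessian of f(x,y) = -7*x^2 + 4*x*y + 8*y^2 - 5*x + 5*y + 5 is:
H = [[-14, 4], [4, 16]]
Trace = -14 + 16 = 2
Determinant = -14*16 - (4)^2 = -240
Discriminant = (2)^2 - 4*-240 = 964.0
Eigenvalues: lambda_1 = -14.5242, lambda_2 = 16.5242
The function is not convex.

0


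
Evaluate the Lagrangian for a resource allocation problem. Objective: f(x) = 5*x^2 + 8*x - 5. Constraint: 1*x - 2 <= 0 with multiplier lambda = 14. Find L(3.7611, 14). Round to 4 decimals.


Step 1: Evaluate f(x).
f(3.7611) = 5*3.7611^2 + 8*3.7611 - 5 = 95.8182
Step 2: Evaluate g(x).
g(3.7611) = 1*3.7611 - 2 = 1.7611
Step 3: Compute Lagrangian.
L = 95.8182 + 14*1.7611 = 120.4736


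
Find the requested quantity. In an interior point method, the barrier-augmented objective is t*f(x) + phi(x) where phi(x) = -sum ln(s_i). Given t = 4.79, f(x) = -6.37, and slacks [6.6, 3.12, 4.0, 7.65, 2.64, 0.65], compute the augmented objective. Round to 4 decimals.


Step 1: Compute log-barrier.
ln values: [1.8871, 1.1378, 1.3863, 2.0347, 0.9708, -0.4308]
phi = -(1.8871 + 1.1378 + 1.3863 + 2.0347 + 0.9708 - 0.4308) = -6.9859
Step 2: Compute augmented objective.
t*f(x) = 4.79*-6.37 = -30.5123
Total = -30.5123 - 6.9859 = -37.4982


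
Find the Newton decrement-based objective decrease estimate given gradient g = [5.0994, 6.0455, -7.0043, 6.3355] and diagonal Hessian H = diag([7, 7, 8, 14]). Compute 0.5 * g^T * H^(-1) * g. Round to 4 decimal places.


Step 1: H is diagonal, so H^(-1) * g = [0.7285, 0.8636, -0.8755, 0.4525].
Step 2: g^T H^(-1) g = sum_i g_i^2 / H_ii
  = (5.0994)^2/7 + (6.0455)^2/7 + (-7.0043)^2/8 + (6.3355)^2/14
  = 3.7148 + 5.2212 + 6.1325 + 2.867 = 17.9356
Step 3: Objective decrease = 0.5 * g^T H^(-1) g = 8.9678


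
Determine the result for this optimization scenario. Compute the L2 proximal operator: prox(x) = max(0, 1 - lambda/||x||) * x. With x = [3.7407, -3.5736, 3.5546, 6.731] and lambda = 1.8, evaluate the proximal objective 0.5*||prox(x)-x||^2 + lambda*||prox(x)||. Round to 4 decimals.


Step 1: Compute ||x||.
||x|| = 9.2035
Step 2: Compute scaling factor.
scale = max(0, 1 - 1.8/9.2035) = 0.8044
Step 3: prox(x) = [3.0091, -2.8747, 2.8594, 5.4146]
||prox(x)|| = 7.4035
Step 4: Proximal objective.
0.5*||prox-x||^2 = 1.62
lambda*||prox|| = 13.3263
Total = 14.9464


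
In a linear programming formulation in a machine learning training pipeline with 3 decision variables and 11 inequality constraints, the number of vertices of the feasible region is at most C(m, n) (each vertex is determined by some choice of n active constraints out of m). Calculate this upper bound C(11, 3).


Each vertex corresponds to some choice of n active constraints out of m, so the number of vertices is at most C(m, n) = m! / (n!(m-n)!).
m = 11, n = 3
Numerator: 11 * 10 * 9
Denominator: 3! = 6
C(11, 3) = 165


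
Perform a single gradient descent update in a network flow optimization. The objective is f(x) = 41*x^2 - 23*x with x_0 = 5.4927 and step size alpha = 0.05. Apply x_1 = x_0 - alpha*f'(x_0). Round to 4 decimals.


We compute the gradient at x_0 and apply the update.
f'(x) = 82*x - 23
f'(5.4927) = 82*5.4927 - 23 = 427.4014
x_1 = 5.4927 - 0.05*427.4014 = -15.8774


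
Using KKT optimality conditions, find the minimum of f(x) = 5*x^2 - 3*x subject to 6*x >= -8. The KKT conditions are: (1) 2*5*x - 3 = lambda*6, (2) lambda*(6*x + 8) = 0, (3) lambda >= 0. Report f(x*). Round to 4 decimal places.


Step 1: Try lambda = 0 (constraint inactive).
Stationarity: 2*5*x - 3 = 0
x* = 3/(2*5) = 0.3
Check constraint: 6*0.3 = 1.8 >= -8 -- satisfied.
Step 2: Compute optimal value.
f(x*) = 5*0.3^2 - 3*0.3 = -0.45


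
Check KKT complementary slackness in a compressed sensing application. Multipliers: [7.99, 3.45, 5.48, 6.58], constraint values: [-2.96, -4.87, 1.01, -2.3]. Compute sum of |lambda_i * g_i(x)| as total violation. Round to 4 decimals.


KKT complementary slackness check:
lambda_1 * g_1 = 7.99 * -2.96 = -23.6504
lambda_2 * g_2 = 3.45 * -4.87 = -16.8015
lambda_3 * g_3 = 5.48 * 1.01 = 5.5348
lambda_4 * g_4 = 6.58 * -2.3 = -15.134
Total violation = 23.6504 + 16.8015 + 5.5348 + 15.134 = 61.1207


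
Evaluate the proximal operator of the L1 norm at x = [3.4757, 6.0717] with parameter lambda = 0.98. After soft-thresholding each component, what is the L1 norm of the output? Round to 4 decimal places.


Soft-thresholding with lambda = 0.98:
prox(3.4757) = sign(3.4757)*max(|3.4757| - 0.98, 0) = 2.4957
prox(6.0717) = sign(6.0717)*max(|6.0717| - 0.98, 0) = 5.0917
prox(x) = [2.4957, 5.0917]
||prox(x)||_1 = 2.4957 + 5.0917 = 7.5874


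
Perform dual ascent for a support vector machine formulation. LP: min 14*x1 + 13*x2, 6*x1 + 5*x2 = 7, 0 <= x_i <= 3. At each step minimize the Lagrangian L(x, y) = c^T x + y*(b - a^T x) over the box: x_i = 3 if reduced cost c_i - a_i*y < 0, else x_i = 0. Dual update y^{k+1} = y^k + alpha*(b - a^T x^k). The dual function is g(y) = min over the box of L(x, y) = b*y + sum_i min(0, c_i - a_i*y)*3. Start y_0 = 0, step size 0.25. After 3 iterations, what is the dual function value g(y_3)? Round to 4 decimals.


Dual ascent for LP: min 14*x1 + 13*x2, 6*x1 + 5*x2 = 7, 0 <= x_i <= 3
Step 1: y^k = 0.0, reduced costs: (14.0, 13.0)
  x^k = (0.0, 0.0), subgradient = b - a^T x = 7.0
  y^{k+1} = 0.0 + 0.25*7.0 = 1.75
Step 2: y^k = 1.75, reduced costs: (3.5, 4.25)
  x^k = (0.0, 0.0), subgradient = b - a^T x = 7.0
  y^{k+1} = 1.75 + 0.25*7.0 = 3.5
Step 3: y^k = 3.5, reduced costs: (-7.0, -4.5)
  x^k = (3.0, 3.0), subgradient = b - a^T x = -26.0
  y^{k+1} = 3.5 + 0.25*-26.0 = -3.0
Dual objective at y_3 = -3.0: reduced costs (32.0, 28.0), box minimizer x = (0.0, 0.0)
g(y_3) = b*y + (c1 - a1*y)*x1 + (c2 - a2*y)*x2 = 7*(-3.0) + 32.0*0.0 + 28.0*0.0 = -21.0 + 0.0 + 0.0 = -21.0


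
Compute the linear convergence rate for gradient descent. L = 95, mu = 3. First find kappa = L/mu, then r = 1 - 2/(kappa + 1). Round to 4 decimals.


Step 1: Compute the condition number.
kappa = L/mu = 95/3 = 31.6667
Step 2: Compute the convergence rate.
r = 1 - 2/(kappa + 1) = 1 - 2*mu/(L + mu) = (L - mu)/(L + mu) = 92/98 = 0.9388


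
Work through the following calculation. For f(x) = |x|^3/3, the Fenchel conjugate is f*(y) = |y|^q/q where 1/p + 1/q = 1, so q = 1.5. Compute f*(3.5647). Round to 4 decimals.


The conjugate exponent q satisfies 1/p + 1/q = 1.
p = 3, so q = 3/(3 - 1) = 1.5
|y|^q = 3.5647^1.5 = 6.7303
f*(3.5647) = 6.7303 / 1.5 = 4.4869


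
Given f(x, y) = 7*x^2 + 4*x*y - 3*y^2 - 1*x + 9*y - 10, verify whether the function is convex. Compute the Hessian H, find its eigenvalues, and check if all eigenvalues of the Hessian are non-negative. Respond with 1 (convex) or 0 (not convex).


The Hessian of f(x,y) = 7*x^2 + 4*x*y - 3*y^2 - 1*x + 9*y - 10 is:
H = [[14, 4], [4, -6]]
Trace = 14 - 6 = 8
Determinant = 14*-6 - (4)^2 = -100
Discriminant = (8)^2 - 4*-100 = 464.0
Eigenvalues: lambda_1 = -6.7703, lambda_2 = 14.7703
The function is not convex.

0


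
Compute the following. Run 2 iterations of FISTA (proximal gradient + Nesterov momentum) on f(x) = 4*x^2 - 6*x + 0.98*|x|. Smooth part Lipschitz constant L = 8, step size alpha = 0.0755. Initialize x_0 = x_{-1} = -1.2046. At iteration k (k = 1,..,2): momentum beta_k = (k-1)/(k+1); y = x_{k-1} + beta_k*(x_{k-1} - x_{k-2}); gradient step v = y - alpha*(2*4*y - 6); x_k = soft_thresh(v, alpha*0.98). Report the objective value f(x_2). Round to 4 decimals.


FISTA on f(x) = 4*x^2 - 6*x + 0.98*|x|
L = 8, alpha = 0.0755
Iteration 1: beta = 0.0, y = -1.2046 + 0.0*(-1.2046 + 1.2046) = -1.2046
  grad(y) = -15.6368, v = y - alpha*grad = -0.024
  prox(v) = soft_thresh(-0.024, 0.074) = 0.0
Iteration 2: beta = 0.3333, y = 0.0 + 0.3333*(0.0 + 1.2046) = 0.4015
  grad(y) = -2.7877, v = y - alpha*grad = 0.612
  prox(v) = soft_thresh(0.612, 0.074) = 0.538
f(x_2) = 4*0.538^2 - 6*0.538 + 0.98*|0.538| = -1.543


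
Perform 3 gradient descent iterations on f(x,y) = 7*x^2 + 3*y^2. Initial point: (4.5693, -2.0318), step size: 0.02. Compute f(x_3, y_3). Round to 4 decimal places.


Gradient descent on f(x,y) = 7*x^2 + 3*y^2.
Starting point: (4.5693, -2.0318), alpha = 0.02
Step 1: grad_x = 2*7*4.5693 = 63.9702, grad_y = 2*3*-2.0318 = -12.1908
  x_1 = 4.5693 - 0.02*63.9702 = 3.2899
  y_1 = -2.0318 - 0.02*-12.1908 = -1.788
Step 2: grad_x = 2*7*3.2899 = 46.0585, grad_y = 2*3*-1.788 = -10.7279
  x_2 = 3.2899 - 0.02*46.0585 = 2.3687
  y_2 = -1.788 - 0.02*-10.7279 = -1.5734
Step 3: grad_x = 2*7*2.3687 = 33.1622, grad_y = 2*3*-1.5734 = -9.4406
  x_3 = 2.3687 - 0.02*33.1622 = 1.7055
  y_3 = -1.5734 - 0.02*-9.4406 = -1.3846
f(1.7055, -1.3846) = 7*1.7055^2 + 3*(-1.3846)^2 = 26.1122


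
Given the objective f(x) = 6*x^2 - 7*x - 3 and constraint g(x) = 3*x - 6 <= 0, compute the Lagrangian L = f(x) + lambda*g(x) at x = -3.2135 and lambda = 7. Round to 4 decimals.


Step 1: Evaluate f(x).
f(-3.2135) = 6*(-3.2135)^2 - 7*(-3.2135) - 3 = 81.454
Step 2: Evaluate g(x).
g(-3.2135) = 3*-3.2135 - 6 = -15.6405
Step 3: Compute Lagrangian.
L = 81.454 + 7*-15.6405 = -28.0295


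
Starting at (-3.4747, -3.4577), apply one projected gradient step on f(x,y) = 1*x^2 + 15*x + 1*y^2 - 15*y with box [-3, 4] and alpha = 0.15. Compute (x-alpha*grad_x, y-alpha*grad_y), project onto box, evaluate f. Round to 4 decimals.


Step 1: Compute gradient at (-3.4747, -3.4577).
grad_x = 2*1*-3.4747 + 15 = 8.0506
grad_y = 2*1*-3.4577 - 15 = -21.9154
Step 2: Gradient step.
x_raw = -3.4747 - 0.15*8.0506 = -4.6823
y_raw = -3.4577 - 0.15*-21.9154 = -0.1704
Step 3: Project onto [-3, 4].
x_proj = clip(-4.6823) = -3.0
y_proj = clip(-0.1704) = -0.1704
Step 4: Evaluate f.
f(-3.0, -0.1704) = -33.4151


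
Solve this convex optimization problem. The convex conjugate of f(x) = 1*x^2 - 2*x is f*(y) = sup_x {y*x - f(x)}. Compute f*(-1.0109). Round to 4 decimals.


f*(y) = sup_x {y*x - a*x^2 - b*x} = sup_x {(y-b)*x - a*x^2}
FOC: (y - b) - 2a*x = 0 => x* = (y - b)/(2a)
x* = (-1.0109 + 2)/(2*1) = 0.4946
f*(-1.0109) = (y-b)^2/(4a) = (-1.0109 + 2)^2/(4*1)
= 0.9783/4 = 0.2446


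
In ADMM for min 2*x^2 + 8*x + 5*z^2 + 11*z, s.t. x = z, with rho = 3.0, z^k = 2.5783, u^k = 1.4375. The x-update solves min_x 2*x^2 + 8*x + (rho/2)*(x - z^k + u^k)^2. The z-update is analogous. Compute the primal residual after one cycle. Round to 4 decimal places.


ADMM iteration with rho = 3.0, z^k = 2.5783, u^k = 1.4375
Step 1: x-update.
Minimize 2*x^2 + 8*x + (3.0/2)*(x - 2.5783 + 1.4375)^2
FOC: (2*2 + 3.0)*x = -8 + 3.0*(2.5783 - 1.4375)
x^{k+1} = -0.6539
Step 2: z-update.
Minimize 5*z^2 + 11*z + (3.0/2)*(-0.6539 - z + 1.4375)^2
FOC: (2*5 + 3.0)*z = -11 + 3.0*(-0.6539 + 1.4375)
z^{k+1} = -0.6653
Step 3: u-update.
u^{k+1} = 1.4375 - 0.6539 + 0.6653 = 1.4489
Step 4: Primal residual = |-0.6539 + 0.6653| = 0.0114
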